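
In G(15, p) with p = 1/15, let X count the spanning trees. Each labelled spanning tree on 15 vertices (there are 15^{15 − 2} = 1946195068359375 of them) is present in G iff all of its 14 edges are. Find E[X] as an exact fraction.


K_15 has 15^{15 − 2} = 1946195068359375 labelled spanning trees.
For each such spanning tree H, let X_H = 1 if all 14 edges of H are present in G. Then P[X_H = 1] = p^{14} = (1/15)^{14} = 1/29192926025390625.
By linearity: E[X] = Σ_H E[X_H] = 1946195068359375 · p^{14} = 1946195068359375 · 1/29192926025390625 = 1/15.
Numerically: E[X] ≈ 0.0667.

E[X] = 1946195068359375 · (1/15)^{14} = 1/15 ≈ 0.0667.


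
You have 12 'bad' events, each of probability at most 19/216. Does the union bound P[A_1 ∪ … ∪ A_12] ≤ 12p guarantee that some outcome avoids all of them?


Union bound: P[∪_{i=1}^{12} A_i] ≤ Σ_i P[A_i] ≤ 12·p = 12·(19/216) = 19/18.
Numerically: 19/18 ≈ 1.055556.
Is 19/18 < 1? NO.
Since the bound 19/18 is ≥ 1, the union bound is uninformative here; it does NOT by itself certify existence.

12·p = 19/18 ≈ 1.055556; existence NOT certified by the union bound.


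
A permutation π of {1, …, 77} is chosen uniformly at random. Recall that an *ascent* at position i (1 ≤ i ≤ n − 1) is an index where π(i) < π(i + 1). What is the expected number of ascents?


Write X = Σ X_I over i = 1, …, 76, with X_I the indicator of one ascent.
There are 76 indicators.
For each fixed i, the pair (π(i), π(i+1)) is a uniformly random ordered pair of distinct values from {1, …, 77}; by symmetry P[π(i) < π(i+1)] = 1/2.
By linearity: E[X] = 76 · (1/2) = (77 − 1) · (1/2) = 38 ≈ 38.00000.

E[X] = 38 = 38.00000.


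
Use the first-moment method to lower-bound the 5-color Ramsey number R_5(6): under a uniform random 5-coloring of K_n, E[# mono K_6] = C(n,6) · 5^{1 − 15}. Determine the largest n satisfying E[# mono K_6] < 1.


We need C(n, 6) · 5^{1 − 15} < 1, i.e. C(n, 6) < 5^{15 − 1} = 6103515625.
Check values of n near the boundary:
  n = 125: C(125, 6) = 4690625500; 4690625500 < 6103515625? YES
  n = 126: C(126, 6) = 4925156775; 4925156775 < 6103515625? YES
  n = 127: C(127, 6) = 5169379425; 5169379425 < 6103515625? YES
  n = 128: C(128, 6) = 5423611200; 5423611200 < 6103515625? YES
  n = 129: C(129, 6) = 5688177600; 5688177600 < 6103515625? YES
  n = 130: C(130, 6) = 5963412000; 5963412000 < 6103515625? YES
  n = 131: C(131, 6) = 6249655776; 6249655776 < 6103515625? NO
The largest n with C(n, 6) < 6103515625 is n = 130 (where E[X] = 47707296/48828125 ≈ 0.9770454). Hence R_5(6) > 130, i.e. R_5(6) ≥ 131.

Largest n = 130; hence R_5(6) > 130.


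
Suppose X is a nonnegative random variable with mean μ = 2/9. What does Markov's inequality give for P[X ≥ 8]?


μ = E[X] = 2/9, a = 8.
Markov: P[X ≥ 8] ≤ μ/a = (2/9)/8 = 1/36.
Numerically: ≈ 0.027778.
(Since a = 8 > μ = 0.222222, the bound 1/36 is < 1 and informative.)

P[X ≥ 8] ≤ 1/36 ≈ 0.027778.


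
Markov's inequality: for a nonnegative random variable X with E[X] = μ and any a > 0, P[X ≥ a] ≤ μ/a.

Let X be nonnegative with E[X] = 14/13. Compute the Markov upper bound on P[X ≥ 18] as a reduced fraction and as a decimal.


μ = E[X] = 14/13, a = 18.
Markov: P[X ≥ 18] ≤ μ/a = (14/13)/18 = 7/117.
Numerically: ≈ 0.060.
(Since a = 18 > μ = 1.077, the bound 7/117 is < 1 and informative.)

P[X ≥ 18] ≤ 7/117 ≈ 0.060.


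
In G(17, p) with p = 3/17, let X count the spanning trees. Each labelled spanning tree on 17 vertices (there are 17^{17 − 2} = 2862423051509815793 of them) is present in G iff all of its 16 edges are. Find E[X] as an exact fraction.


K_17 has 17^{17 − 2} = 2862423051509815793 labelled spanning trees.
For each such spanning tree H, let X_H = 1 if all 16 edges of H are present in G. Then P[X_H = 1] = p^{16} = (3/17)^{16} = 43046721/48661191875666868481.
Summing the indicators: E[X] = Σ_H E[X_H] = 2862423051509815793 · p^{16} = 2862423051509815793 · 43046721/48661191875666868481 = 43046721/17.
Numerically: E[X] ≈ 2.53e+06.

E[X] = 2862423051509815793 · (3/17)^{16} = 43046721/17 ≈ 2.53e+06.


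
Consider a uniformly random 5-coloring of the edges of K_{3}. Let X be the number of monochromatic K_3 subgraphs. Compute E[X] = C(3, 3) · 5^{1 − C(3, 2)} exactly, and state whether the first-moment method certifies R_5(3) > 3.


E[X] = C(3, 3) · 5^{1 − 3} = 1 · 5^{−2} = 1/25.
As a reduced fraction: E[X] = 1/25 ≈ 0.0400.
Is E[X] < 1? YES.
Since E[X] < 1, there exists a 5-coloring of K_{3} with no monochromatic K_3; hence R_5(3) > 3.

E[X] = 1/25 ≈ 0.0400; E[X] < 1, so R_5(3) > 3.


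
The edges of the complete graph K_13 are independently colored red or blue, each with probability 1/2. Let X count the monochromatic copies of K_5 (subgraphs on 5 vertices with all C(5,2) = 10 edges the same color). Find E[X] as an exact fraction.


Let X = Σ_S X_S over the C(13, 5) = 1287 subsets S of size 5, where X_S = 1 if the K_5 on S is monochromatic.
For a fixed S, the K_5 on S has C(5, 2) = 10 edges. P[all 10 edges red] = (1/2)^10, and likewise for blue, so P[monochromatic] = 2·(1/2)^10 = 2^{1 − 10} = 1/512.
By linearity: E[X] = C(13, 5) · 2^{1 − 10} = 1287 · 1/512 = 1287/512.
Numerically: E[X] ≈ 2.5137.

E[X] = C(13,5)·2^(1−C(5,2)) = 1287/512 ≈ 2.5137.


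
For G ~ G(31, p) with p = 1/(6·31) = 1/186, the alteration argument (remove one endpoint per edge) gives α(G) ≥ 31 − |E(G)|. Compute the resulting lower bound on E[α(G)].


E[|E(G)|] = C(31, 2)·p = 465 · (1/186) = 5/2.
E[α(G)] ≥ n − E[|E(G)|] = 31 − 5/2 = 57/2.
Numerically: ≈ 28.500.
(This is only a lower bound; the true E[α(G)] may be larger.)

E[α(G)] ≥ 57/2 ≈ 28.500.


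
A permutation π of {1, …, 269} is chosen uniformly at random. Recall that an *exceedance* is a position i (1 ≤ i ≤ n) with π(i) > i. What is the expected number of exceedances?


Write X = Σ_{i=1}^{269} X_i, where X_i = 1_{π(i) > i}.
For each fixed i, π(i) is uniform over {1, …, 269} (marginal of a uniform permutation), so P[π(i) > i] = (n − i)/n. Summing: Σ_{i=1}^{269} (n − i)/n = (0 + 1 + … + 268)/269 = 269(269 − 1)/(2·269) = (269 − 1)/2.
Hence E[X] = Σ_{i=1}^{269} (269 − i)/269 = 134 ≈ 134.00000.

E[X] = 134 = 134.00000.


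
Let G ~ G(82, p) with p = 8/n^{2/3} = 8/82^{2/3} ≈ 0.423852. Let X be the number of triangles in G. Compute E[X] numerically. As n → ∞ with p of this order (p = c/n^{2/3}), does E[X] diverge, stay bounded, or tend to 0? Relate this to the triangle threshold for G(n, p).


Number of potential triangles: C(82, 3) = 88560.
Each occurs with probability p³ ≈ (0.423852)³ ≈ 7.61451517e-02.
By linearity: E[X] = C(82, 3)·p³ ≈ 88560 · 7.61451517e-02 ≈ 6743.414634.
Since α = 2/3 < 1, p = c/n^{2/3} ≫ 1/n is above the triangle threshold p ~ 1/n. Asymptotically E[X] ~ (c³/6)·n^{3(1−α)} = (8³/6)·n^{1} → ∞; triangles are abundant w.h.p.

E[X] ≈ 6743.414634; in regime p = Θ(1/n^{2/3}) E[X] diverges (above the triangle threshold p ~ 1/n).


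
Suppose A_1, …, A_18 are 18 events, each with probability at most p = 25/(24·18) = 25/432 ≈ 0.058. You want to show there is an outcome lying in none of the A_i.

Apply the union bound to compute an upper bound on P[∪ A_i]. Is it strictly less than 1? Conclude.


Union bound: P[∪_{i=1}^{18} A_i] ≤ Σ_i P[A_i] ≤ 18·p = 18·(25/432) = 25/24.
Numerically: 25/24 ≈ 1.042.
Is 25/24 < 1? NO.
Since the bound 25/24 is ≥ 1, the union bound is uninformative here; it does NOT by itself certify existence.

18·p = 25/24 ≈ 1.042; existence NOT certified by the union bound.


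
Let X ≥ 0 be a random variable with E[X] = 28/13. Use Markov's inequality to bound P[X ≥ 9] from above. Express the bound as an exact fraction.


μ = E[X] = 28/13, a = 9.
Markov: P[X ≥ 9] ≤ μ/a = (28/13)/9 = 28/117.
Numerically: ≈ 0.2393.
(Since a = 9 > μ = 2.1538, the bound 28/117 is < 1 and informative.)

P[X ≥ 9] ≤ 28/117 ≈ 0.2393.


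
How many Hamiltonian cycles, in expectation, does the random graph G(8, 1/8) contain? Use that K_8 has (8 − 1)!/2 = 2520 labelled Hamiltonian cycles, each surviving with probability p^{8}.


K_8 has (8 − 1)!/2 = 2520 labelled Hamiltonian cycles.
For each such Hamiltonian cycle H, let X_H = 1 if all 8 edges of H are present in G. Then P[X_H = 1] = p^{8} = (1/8)^{8} = 1/16777216.
Summing the indicators: E[X] = Σ_H E[X_H] = 2520 · p^{8} = 2520 · 1/16777216 = 315/2097152.
Numerically: E[X] ≈ 0.0001502.

E[X] = 2520 · (1/8)^{8} = 315/2097152 ≈ 0.0001502.


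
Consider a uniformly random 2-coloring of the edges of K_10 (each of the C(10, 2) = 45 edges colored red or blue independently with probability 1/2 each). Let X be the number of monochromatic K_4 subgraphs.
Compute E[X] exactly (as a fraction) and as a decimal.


Let X = Σ_S X_S over the C(10, 4) = 210 subsets S of size 4, where X_S = 1 if the K_4 on S is monochromatic.
For a fixed S, the K_4 on S has C(4, 2) = 6 edges. P[all 6 edges red] = (1/2)^6, and likewise for blue, so P[monochromatic] = 2·(1/2)^6 = 2^{1 − 6} = 1/32.
By linearity: E[X] = C(10, 4) · 2^{1 − 6} = 210 · 1/32 = 105/16.
Numerically: E[X] ≈ 6.562500.

E[X] = C(10,4)·2^(1−C(4,2)) = 105/16 ≈ 6.562500.


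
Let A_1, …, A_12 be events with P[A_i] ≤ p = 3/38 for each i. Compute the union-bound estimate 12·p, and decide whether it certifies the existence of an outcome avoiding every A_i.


Union bound: P[∪_{i=1}^{12} A_i] ≤ Σ_i P[A_i] ≤ 12·p = 12·(3/38) = 18/19.
Numerically: 18/19 ≈ 0.9473684.
Is 18/19 < 1? YES.
Since P[∪ A_i] ≤ 18/19 < 1, the complement has P[∩ A_i^c] ≥ 1 − 18/19 = 1/19 > 0, so some outcome avoids every A_i.

12·p = 18/19 ≈ 0.9473684; existence CERTIFIED by the union bound.


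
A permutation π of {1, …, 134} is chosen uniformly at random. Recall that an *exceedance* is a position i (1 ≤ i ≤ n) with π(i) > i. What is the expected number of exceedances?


Write X = Σ_{i=1}^{134} X_i, where X_i = 1_{π(i) > i}.
For each fixed i, π(i) is uniform over {1, …, 134} (marginal of a uniform permutation), so P[π(i) > i] = (n − i)/n. Summing: Σ_{i=1}^{134} (n − i)/n = (0 + 1 + … + 133)/134 = 134(134 − 1)/(2·134) = (134 − 1)/2.
Hence E[X] = Σ_{i=1}^{134} (134 − i)/134 = 133/2 ≈ 66.50000.

E[X] = 133/2 = 66.50000.


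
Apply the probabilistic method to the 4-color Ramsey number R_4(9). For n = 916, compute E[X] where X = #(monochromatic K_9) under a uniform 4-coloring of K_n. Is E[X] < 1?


E[X] = C(916, 9) · 4^{1 − 36} = 1202748565202942340440 · 4^{−35} = 1202748565202942340440/1180591620717411303424.
As a reduced fraction: E[X] = 150343570650367792555/147573952589676412928 ≈ 1.01877.
Is E[X] < 1? NO.
Since E[X] ≥ 1, the first-moment bound is inconclusive at n = 916; it does NOT by itself certify R_4(9) > 916.

E[X] = 150343570650367792555/147573952589676412928 ≈ 1.01877; E[X] ≥ 1; first-moment method inconclusive here.


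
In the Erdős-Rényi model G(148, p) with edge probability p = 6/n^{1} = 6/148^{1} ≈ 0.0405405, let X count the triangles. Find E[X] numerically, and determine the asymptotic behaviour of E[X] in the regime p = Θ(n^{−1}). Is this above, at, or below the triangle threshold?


Number of potential triangles: C(148, 3) = 529396.
Each occurs with probability p³ ≈ (0.0405405)³ ≈ 6.66298146e-05.
By linearity: E[X] = C(148, 3)·p³ ≈ 529396 · 6.66298146e-05 ≈ 35.273557.
Here α = 1, so p = 6/n is exactly at the triangle threshold p ~ 1/n. Asymptotically E[X] → c³/6 = 6³/6 = 36 ≈ 36.000000, a bounded constant. In this regime the triangle count is asymptotically Poisson(c³/6).

E[X] ≈ 35.273557; in regime p = Θ(1/n^{1}) E[X] stays bounded (at the triangle threshold p ~ 1/n).


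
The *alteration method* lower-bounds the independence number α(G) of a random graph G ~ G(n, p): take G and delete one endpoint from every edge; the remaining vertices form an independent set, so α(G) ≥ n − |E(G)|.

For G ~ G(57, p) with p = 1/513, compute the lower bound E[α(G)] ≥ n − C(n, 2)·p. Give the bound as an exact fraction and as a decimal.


E[|E(G)|] = C(57, 2)·p = 1596 · (1/513) = 28/9.
E[α(G)] ≥ n − E[|E(G)|] = 57 − 28/9 = 485/9.
Numerically: ≈ 53.88889.
(This is only a lower bound; the true E[α(G)] may be larger.)

E[α(G)] ≥ 485/9 ≈ 53.88889.


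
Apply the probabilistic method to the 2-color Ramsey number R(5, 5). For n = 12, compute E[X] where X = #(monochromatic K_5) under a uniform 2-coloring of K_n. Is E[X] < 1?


E[X] = C(12, 5) · 2^{1 − 10} = 792 · 2^{−9} = 792/512.
As a reduced fraction: E[X] = 99/64 ≈ 1.54688.
Is E[X] < 1? NO.
Since E[X] ≥ 1, the first-moment bound is inconclusive at n = 12; it does NOT by itself certify R(5, 5) > 12.

E[X] = 99/64 ≈ 1.54688; E[X] ≥ 1; first-moment method inconclusive here.


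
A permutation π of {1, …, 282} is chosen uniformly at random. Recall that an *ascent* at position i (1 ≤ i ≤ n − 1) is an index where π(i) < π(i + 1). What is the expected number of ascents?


Write X = Σ X_I over i = 1, …, 281, with X_I the indicator of one ascent.
There are 281 indicators.
For each fixed i, the pair (π(i), π(i+1)) is a uniformly random ordered pair of distinct values from {1, …, 282}; by symmetry P[π(i) < π(i+1)] = 1/2.
By linearity: E[X] = 281 · (1/2) = (282 − 1) · (1/2) = 281/2 ≈ 140.5000.

E[X] = 281/2 = 140.5000.


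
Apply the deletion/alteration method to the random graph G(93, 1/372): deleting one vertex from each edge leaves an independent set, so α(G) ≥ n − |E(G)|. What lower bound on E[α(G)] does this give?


E[|E(G)|] = C(93, 2)·p = 4278 · (1/372) = 23/2.
E[α(G)] ≥ n − E[|E(G)|] = 93 − 23/2 = 163/2.
Numerically: ≈ 81.50000.
(This is only a lower bound; the true E[α(G)] may be larger.)

E[α(G)] ≥ 163/2 ≈ 81.50000.


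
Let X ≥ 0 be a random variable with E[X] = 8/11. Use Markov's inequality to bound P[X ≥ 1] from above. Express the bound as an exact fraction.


μ = E[X] = 8/11, a = 1.
Markov: P[X ≥ 1] ≤ μ/a = (8/11)/1 = 8/11.
Numerically: ≈ 0.72727.
(Since a = 1 > μ = 0.72727, the bound 8/11 is < 1 and informative.)

P[X ≥ 1] ≤ 8/11 ≈ 0.72727.


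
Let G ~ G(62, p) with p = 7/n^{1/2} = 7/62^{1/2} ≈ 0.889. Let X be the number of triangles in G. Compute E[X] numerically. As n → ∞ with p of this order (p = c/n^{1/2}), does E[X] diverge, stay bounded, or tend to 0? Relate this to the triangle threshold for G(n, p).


Number of potential triangles: C(62, 3) = 37820.
Each occurs with probability p³ ≈ (0.889)³ ≈ 7.025975e-01.
By linearity: E[X] = C(62, 3)·p³ ≈ 37820 · 7.025975e-01 ≈ 26572.2366.
Since α = 1/2 < 1, p = c/n^{1/2} ≫ 1/n is above the triangle threshold p ~ 1/n. Asymptotically E[X] ~ (c³/6)·n^{3(1−α)} = (7³/6)·n^{1.5} → ∞; triangles are abundant w.h.p.

E[X] ≈ 26572.2366; in regime p = Θ(1/n^{1/2}) E[X] diverges (above the triangle threshold p ~ 1/n).


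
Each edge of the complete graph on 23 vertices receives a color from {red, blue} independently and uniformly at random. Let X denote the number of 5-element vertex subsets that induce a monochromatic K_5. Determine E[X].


Let X = Σ_S X_S over the C(23, 5) = 33649 subsets S of size 5, where X_S = 1 if the K_5 on S is monochromatic.
For a fixed S, the K_5 on S has C(5, 2) = 10 edges. P[all 10 edges red] = (1/2)^10, and likewise for blue, so P[monochromatic] = 2·(1/2)^10 = 2^{1 − 10} = 1/512.
By linearity: E[X] = C(23, 5) · 2^{1 − 10} = 33649 · 1/512 = 33649/512.
Numerically: E[X] ≈ 65.721.

E[X] = C(23,5)·2^(1−C(5,2)) = 33649/512 ≈ 65.721.


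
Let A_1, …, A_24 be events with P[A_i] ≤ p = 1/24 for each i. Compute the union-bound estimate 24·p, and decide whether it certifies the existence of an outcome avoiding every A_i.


Union bound: P[∪_{i=1}^{24} A_i] ≤ Σ_i P[A_i] ≤ 24·p = 24·(1/24) = 1.
Numerically: 1 ≈ 1.00000.
Is 1 < 1? NO.
Since the bound 1 is ≥ 1, the union bound is uninformative here; it does NOT by itself certify existence.

24·p = 1 ≈ 1.00000; existence NOT certified by the union bound.


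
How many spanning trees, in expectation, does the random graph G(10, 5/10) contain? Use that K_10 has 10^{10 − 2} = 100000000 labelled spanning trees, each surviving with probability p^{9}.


K_10 has 10^{10 − 2} = 100000000 labelled spanning trees.
For each such spanning tree H, let X_H = 1 if all 9 edges of H are present in G. Then P[X_H = 1] = p^{9} = (1/2)^{9} = 1/512.
Summing the indicators: E[X] = Σ_H E[X_H] = 100000000 · p^{9} = 100000000 · 1/512 = 390625/2.
Numerically: E[X] ≈ 1.9531e+05.

E[X] = 100000000 · (1/2)^{9} = 390625/2 ≈ 1.9531e+05.


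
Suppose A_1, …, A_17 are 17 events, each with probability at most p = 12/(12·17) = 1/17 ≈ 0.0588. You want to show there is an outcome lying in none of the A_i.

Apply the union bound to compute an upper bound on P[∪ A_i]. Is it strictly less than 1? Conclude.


Union bound: P[∪_{i=1}^{17} A_i] ≤ Σ_i P[A_i] ≤ 17·p = 17·(1/17) = 1.
Numerically: 1 ≈ 1.0000.
Is 1 < 1? NO.
Since the bound 1 is ≥ 1, the union bound is uninformative here; it does NOT by itself certify existence.

17·p = 1 ≈ 1.0000; existence NOT certified by the union bound.


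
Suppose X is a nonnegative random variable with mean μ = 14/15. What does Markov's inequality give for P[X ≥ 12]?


μ = E[X] = 14/15, a = 12.
Markov: P[X ≥ 12] ≤ μ/a = (14/15)/12 = 7/90.
Numerically: ≈ 0.077778.
(Since a = 12 > μ = 0.933333, the bound 7/90 is < 1 and informative.)

P[X ≥ 12] ≤ 7/90 ≈ 0.077778.


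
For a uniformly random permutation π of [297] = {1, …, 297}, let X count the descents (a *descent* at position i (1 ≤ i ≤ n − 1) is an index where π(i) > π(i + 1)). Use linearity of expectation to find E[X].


Write X = Σ X_I over i = 1, …, 296, with X_I the indicator of one descent.
There are 296 indicators.
For each fixed i, the pair (π(i), π(i+1)) is a uniformly random ordered pair of distinct values from {1, …, 297}; by symmetry P[π(i) > π(i+1)] = 1/2.
By linearity: E[X] = 296 · (1/2) = (297 − 1) · (1/2) = 148 ≈ 148.000000.

E[X] = 148 = 148.000000.


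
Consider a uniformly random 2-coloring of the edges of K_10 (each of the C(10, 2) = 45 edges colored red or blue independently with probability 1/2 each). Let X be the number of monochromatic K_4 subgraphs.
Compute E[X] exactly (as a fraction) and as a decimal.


Let X = Σ_S X_S over the C(10, 4) = 210 subsets S of size 4, where X_S = 1 if the K_4 on S is monochromatic.
For a fixed S, the K_4 on S has C(4, 2) = 6 edges. P[all 6 edges red] = (1/2)^6, and likewise for blue, so P[monochromatic] = 2·(1/2)^6 = 2^{1 − 6} = 1/32.
By linearity of expectation: E[X] = C(10, 4) · 2^{1 − 6} = 210 · 1/32 = 105/16.
Numerically: E[X] ≈ 6.562500.

E[X] = C(10,4)·2^(1−C(4,2)) = 105/16 ≈ 6.562500.


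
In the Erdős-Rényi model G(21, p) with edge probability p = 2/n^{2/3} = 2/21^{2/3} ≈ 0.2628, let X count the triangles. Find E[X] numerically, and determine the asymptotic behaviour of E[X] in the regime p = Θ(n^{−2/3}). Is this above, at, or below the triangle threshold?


Number of potential triangles: C(21, 3) = 1330.
Each occurs with probability p³ ≈ (0.2628)³ ≈ 1.814059e-02.
By linearity: E[X] = C(21, 3)·p³ ≈ 1330 · 1.814059e-02 ≈ 24.1270.
Since α = 2/3 < 1, p = c/n^{2/3} ≫ 1/n is above the triangle threshold p ~ 1/n. Asymptotically E[X] ~ (c³/6)·n^{3(1−α)} = (2³/6)·n^{1} → ∞; triangles are abundant w.h.p.

E[X] ≈ 24.1270; in regime p = Θ(1/n^{2/3}) E[X] diverges (above the triangle threshold p ~ 1/n).


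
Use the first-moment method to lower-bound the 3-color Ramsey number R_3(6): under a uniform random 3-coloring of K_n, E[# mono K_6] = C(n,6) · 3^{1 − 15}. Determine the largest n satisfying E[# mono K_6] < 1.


We need C(n, 6) · 3^{1 − 15} < 1, i.e. C(n, 6) < 3^{15 − 1} = 4782969.
Check values of n near the boundary:
  n = 38: C(38, 6) = 2760681; 2760681 < 4782969? YES
  n = 39: C(39, 6) = 3262623; 3262623 < 4782969? YES
  n = 40: C(40, 6) = 3838380; 3838380 < 4782969? YES
  n = 41: C(41, 6) = 4496388; 4496388 < 4782969? YES
  n = 42: C(42, 6) = 5245786; 5245786 < 4782969? NO
  n = 43: C(43, 6) = 6096454; 6096454 < 4782969? NO
The largest n with C(n, 6) < 4782969 is n = 41 (where E[X] = 1498796/1594323 ≈ 0.940083). Hence R_3(6) > 41, i.e. R_3(6) ≥ 42.

Largest n = 41; hence R_3(6) > 41.


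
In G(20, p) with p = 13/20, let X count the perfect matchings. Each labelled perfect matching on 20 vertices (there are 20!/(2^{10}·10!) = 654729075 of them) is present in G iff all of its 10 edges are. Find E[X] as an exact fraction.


K_20 has 20!/(2^{10}·10!) = 654729075 labelled perfect matchings.
For each such perfect matching H, let X_H = 1 if all 10 edges of H are present in G. Then P[X_H = 1] = p^{10} = (13/20)^{10} = 137858491849/10240000000000.
Summing the indicators: E[X] = Σ_H E[X_H] = 654729075 · p^{10} = 654729075 · 137858491849/10240000000000 = 3610398513967632387/409600000000.
Numerically: E[X] ≈ 8.814e+06.

E[X] = 654729075 · (13/20)^{10} = 3610398513967632387/409600000000 ≈ 8.814e+06.


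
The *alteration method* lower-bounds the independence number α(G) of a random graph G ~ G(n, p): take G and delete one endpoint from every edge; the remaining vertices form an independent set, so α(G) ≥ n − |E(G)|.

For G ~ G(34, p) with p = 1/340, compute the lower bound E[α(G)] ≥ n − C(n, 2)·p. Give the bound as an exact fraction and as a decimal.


E[|E(G)|] = C(34, 2)·p = 561 · (1/340) = 33/20.
E[α(G)] ≥ n − E[|E(G)|] = 34 − 33/20 = 647/20.
Numerically: ≈ 32.350.
(This is only a lower bound; the true E[α(G)] may be larger.)

E[α(G)] ≥ 647/20 ≈ 32.350.


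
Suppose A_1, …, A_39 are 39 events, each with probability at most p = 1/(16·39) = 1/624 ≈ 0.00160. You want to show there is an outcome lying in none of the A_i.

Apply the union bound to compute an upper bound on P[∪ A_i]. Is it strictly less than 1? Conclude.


Union bound: P[∪_{i=1}^{39} A_i] ≤ Σ_i P[A_i] ≤ 39·p = 39·(1/624) = 1/16.
Numerically: 1/16 ≈ 0.06250.
Is 1/16 < 1? YES.
Since P[∪ A_i] ≤ 1/16 < 1, the complement has P[∩ A_i^c] ≥ 1 − 1/16 = 15/16 > 0, so some outcome avoids every A_i.

39·p = 1/16 ≈ 0.06250; existence CERTIFIED by the union bound.


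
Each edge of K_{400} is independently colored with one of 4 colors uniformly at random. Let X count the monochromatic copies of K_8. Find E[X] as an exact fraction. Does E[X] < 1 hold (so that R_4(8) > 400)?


E[X] = C(400, 8) · 4^{1 − 28} = 15148408086508950 · 4^{−27} = 15148408086508950/18014398509481984.
As a reduced fraction: E[X] = 7574204043254475/9007199254740992 ≈ 0.8409056.
Is E[X] < 1? YES.
Since E[X] < 1, there exists a 4-coloring of K_{400} with no monochromatic K_8; hence R_4(8) > 400.

E[X] = 7574204043254475/9007199254740992 ≈ 0.8409056; E[X] < 1, so R_4(8) > 400.


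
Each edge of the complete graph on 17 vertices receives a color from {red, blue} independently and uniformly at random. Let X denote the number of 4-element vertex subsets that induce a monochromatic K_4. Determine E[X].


Let X = Σ_S X_S over the C(17, 4) = 2380 subsets S of size 4, where X_S = 1 if the K_4 on S is monochromatic.
For a fixed S, the K_4 on S has C(4, 2) = 6 edges. P[all 6 edges red] = (1/2)^6, and likewise for blue, so P[monochromatic] = 2·(1/2)^6 = 2^{1 − 6} = 1/32.
By linearity of expectation: E[X] = C(17, 4) · 2^{1 − 6} = 2380 · 1/32 = 595/8.
Numerically: E[X] ≈ 74.3750.

E[X] = C(17,4)·2^(1−C(4,2)) = 595/8 ≈ 74.3750.


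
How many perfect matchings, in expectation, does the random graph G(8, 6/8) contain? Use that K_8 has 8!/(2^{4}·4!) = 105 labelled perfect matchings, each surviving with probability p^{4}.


K_8 has 8!/(2^{4}·4!) = 105 labelled perfect matchings.
For each such perfect matching H, let X_H = 1 if all 4 edges of H are present in G. Then P[X_H = 1] = p^{4} = (3/4)^{4} = 81/256.
By linearity of expectation: E[X] = Σ_H E[X_H] = 105 · p^{4} = 105 · 81/256 = 8505/256.
Numerically: E[X] ≈ 33.223.

E[X] = 105 · (3/4)^{4} = 8505/256 ≈ 33.223.


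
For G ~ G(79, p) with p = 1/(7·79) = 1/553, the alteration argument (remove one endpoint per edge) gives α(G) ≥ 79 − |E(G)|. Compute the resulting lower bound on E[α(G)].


E[|E(G)|] = C(79, 2)·p = 3081 · (1/553) = 39/7.
E[α(G)] ≥ n − E[|E(G)|] = 79 − 39/7 = 514/7.
Numerically: ≈ 73.4286.
(This is only a lower bound; the true E[α(G)] may be larger.)

E[α(G)] ≥ 514/7 ≈ 73.4286.


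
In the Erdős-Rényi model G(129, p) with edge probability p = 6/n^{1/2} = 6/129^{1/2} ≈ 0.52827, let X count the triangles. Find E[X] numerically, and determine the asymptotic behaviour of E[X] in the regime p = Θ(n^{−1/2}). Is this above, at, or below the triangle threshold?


Number of potential triangles: C(129, 3) = 349504.
Each occurs with probability p³ ≈ (0.52827)³ ≈ 1.4742434e-01.
By linearity: E[X] = C(129, 3)·p³ ≈ 349504 · 1.4742434e-01 ≈ 51525.39576.
Since α = 1/2 < 1, p = c/n^{1/2} ≫ 1/n is above the triangle threshold p ~ 1/n. Asymptotically E[X] ~ (c³/6)·n^{3(1−α)} = (6³/6)·n^{1.5} → ∞; triangles are abundant w.h.p.

E[X] ≈ 51525.39576; in regime p = Θ(1/n^{1/2}) E[X] diverges (above the triangle threshold p ~ 1/n).


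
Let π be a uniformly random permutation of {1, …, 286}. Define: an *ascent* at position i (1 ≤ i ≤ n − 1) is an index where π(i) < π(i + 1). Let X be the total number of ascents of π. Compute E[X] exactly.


Write X = Σ X_I over i = 1, …, 285, with X_I the indicator of one ascent.
There are 285 indicators.
For each fixed i, the pair (π(i), π(i+1)) is a uniformly random ordered pair of distinct values from {1, …, 286}; by symmetry P[π(i) < π(i+1)] = 1/2.
By linearity: E[X] = 285 · (1/2) = (286 − 1) · (1/2) = 285/2 ≈ 142.50000.

E[X] = 285/2 = 142.50000.


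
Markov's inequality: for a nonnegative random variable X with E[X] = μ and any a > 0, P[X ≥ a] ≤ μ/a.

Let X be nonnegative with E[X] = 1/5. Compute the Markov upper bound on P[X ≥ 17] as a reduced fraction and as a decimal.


μ = E[X] = 1/5, a = 17.
Markov: P[X ≥ 17] ≤ μ/a = (1/5)/17 = 1/85.
Numerically: ≈ 0.0118.
(Since a = 17 > μ = 0.2000, the bound 1/85 is < 1 and informative.)

P[X ≥ 17] ≤ 1/85 ≈ 0.0118.


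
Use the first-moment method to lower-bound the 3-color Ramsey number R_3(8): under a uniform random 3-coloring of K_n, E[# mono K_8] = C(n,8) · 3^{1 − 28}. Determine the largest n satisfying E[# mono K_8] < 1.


We need C(n, 8) · 3^{1 − 28} < 1, i.e. C(n, 8) < 3^{28 − 1} = 7625597484987.
Check values of n near the boundary:
  n = 155: C(155, 8) = 6876747915675; 6876747915675 < 7625597484987? YES
  n = 156: C(156, 8) = 7248464019225; 7248464019225 < 7625597484987? YES
  n = 157: C(157, 8) = 7637643295425; 7637643295425 < 7625597484987? NO
  n = 158: C(158, 8) = 8044984271181; 8044984271181 < 7625597484987? NO
  n = 159: C(159, 8) = 8471208603429; 8471208603429 < 7625597484987? NO
The largest n with C(n, 8) < 7625597484987 is n = 156 (where E[X] = 805384891025/847288609443 ≈ 0.951). Hence R_3(8) > 156, i.e. R_3(8) ≥ 157.

Largest n = 156; hence R_3(8) > 156.


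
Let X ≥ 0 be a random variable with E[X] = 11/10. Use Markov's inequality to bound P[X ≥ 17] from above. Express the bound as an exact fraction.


μ = E[X] = 11/10, a = 17.
Markov: P[X ≥ 17] ≤ μ/a = (11/10)/17 = 11/170.
Numerically: ≈ 0.065.
(Since a = 17 > μ = 1.100, the bound 11/170 is < 1 and informative.)

P[X ≥ 17] ≤ 11/170 ≈ 0.065.


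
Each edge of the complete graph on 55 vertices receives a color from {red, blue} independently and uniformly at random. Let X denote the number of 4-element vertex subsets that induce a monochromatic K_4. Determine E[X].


Let X = Σ_S X_S over the C(55, 4) = 341055 subsets S of size 4, where X_S = 1 if the K_4 on S is monochromatic.
For a fixed S, the K_4 on S has C(4, 2) = 6 edges. P[all 6 edges red] = (1/2)^6, and likewise for blue, so P[monochromatic] = 2·(1/2)^6 = 2^{1 − 6} = 1/32.
Summing: E[X] = C(55, 4) · 2^{1 − 6} = 341055 · 1/32 = 341055/32.
Numerically: E[X] ≈ 10657.968750.

E[X] = C(55,4)·2^(1−C(4,2)) = 341055/32 ≈ 10657.968750.


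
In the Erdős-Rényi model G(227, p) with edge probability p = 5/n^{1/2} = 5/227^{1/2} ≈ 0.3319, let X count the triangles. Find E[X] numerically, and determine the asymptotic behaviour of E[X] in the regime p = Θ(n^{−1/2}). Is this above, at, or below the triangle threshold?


Number of potential triangles: C(227, 3) = 1923825.
Each occurs with probability p³ ≈ (0.3319)³ ≈ 3.654864e-02.
By linearity: E[X] = C(227, 3)·p³ ≈ 1923825 · 3.654864e-02 ≈ 70313.1883.
Since α = 1/2 < 1, p = c/n^{1/2} ≫ 1/n is above the triangle threshold p ~ 1/n. Asymptotically E[X] ~ (c³/6)·n^{3(1−α)} = (5³/6)·n^{1.5} → ∞; triangles are abundant w.h.p.

E[X] ≈ 70313.1883; in regime p = Θ(1/n^{1/2}) E[X] diverges (above the triangle threshold p ~ 1/n).


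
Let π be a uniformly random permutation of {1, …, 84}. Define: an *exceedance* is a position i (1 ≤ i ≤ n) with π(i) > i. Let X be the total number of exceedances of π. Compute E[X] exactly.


Write X = Σ_{i=1}^{84} X_i, where X_i = 1_{π(i) > i}.
For each fixed i, π(i) is uniform over {1, …, 84} (marginal of a uniform permutation), so P[π(i) > i] = (n − i)/n. Summing: Σ_{i=1}^{84} (n − i)/n = (0 + 1 + … + 83)/84 = 84(84 − 1)/(2·84) = (84 − 1)/2.
Hence E[X] = Σ_{i=1}^{84} (84 − i)/84 = 83/2 ≈ 41.50000.

E[X] = 83/2 = 41.50000.


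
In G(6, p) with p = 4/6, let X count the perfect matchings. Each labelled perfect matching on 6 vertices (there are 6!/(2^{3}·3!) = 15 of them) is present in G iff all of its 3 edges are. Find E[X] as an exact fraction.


K_6 has 6!/(2^{3}·3!) = 15 labelled perfect matchings.
For each such perfect matching H, let X_H = 1 if all 3 edges of H are present in G. Then P[X_H = 1] = p^{3} = (2/3)^{3} = 8/27.
By linearity of expectation: E[X] = Σ_H E[X_H] = 15 · p^{3} = 15 · 8/27 = 40/9.
Numerically: E[X] ≈ 4.4444.

E[X] = 15 · (2/3)^{3} = 40/9 ≈ 4.4444.


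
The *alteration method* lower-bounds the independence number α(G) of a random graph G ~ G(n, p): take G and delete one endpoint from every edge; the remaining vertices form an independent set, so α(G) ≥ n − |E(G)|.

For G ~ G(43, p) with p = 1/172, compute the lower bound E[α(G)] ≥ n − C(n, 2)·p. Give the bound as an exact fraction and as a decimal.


E[|E(G)|] = C(43, 2)·p = 903 · (1/172) = 21/4.
E[α(G)] ≥ n − E[|E(G)|] = 43 − 21/4 = 151/4.
Numerically: ≈ 37.750.
(This is only a lower bound; the true E[α(G)] may be larger.)

E[α(G)] ≥ 151/4 ≈ 37.750.


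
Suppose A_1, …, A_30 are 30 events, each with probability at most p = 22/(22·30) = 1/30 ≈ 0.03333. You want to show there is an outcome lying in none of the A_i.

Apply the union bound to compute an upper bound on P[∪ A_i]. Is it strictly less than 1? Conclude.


Union bound: P[∪_{i=1}^{30} A_i] ≤ Σ_i P[A_i] ≤ 30·p = 30·(1/30) = 1.
Numerically: 1 ≈ 1.00000.
Is 1 < 1? NO.
Since the bound 1 is ≥ 1, the union bound is uninformative here; it does NOT by itself certify existence.

30·p = 1 ≈ 1.00000; existence NOT certified by the union bound.


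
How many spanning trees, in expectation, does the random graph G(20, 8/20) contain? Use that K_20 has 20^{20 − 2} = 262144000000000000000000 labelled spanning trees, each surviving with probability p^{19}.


K_20 has 20^{20 − 2} = 262144000000000000000000 labelled spanning trees.
For each such spanning tree H, let X_H = 1 if all 19 edges of H are present in G. Then P[X_H = 1] = p^{19} = (2/5)^{19} = 524288/19073486328125.
By linearity: E[X] = Σ_H E[X_H] = 262144000000000000000000 · p^{19} = 262144000000000000000000 · 524288/19073486328125 = 36028797018963968/5.
Numerically: E[X] ≈ 7.2058e+15.

E[X] = 262144000000000000000000 · (2/5)^{19} = 36028797018963968/5 ≈ 7.2058e+15.


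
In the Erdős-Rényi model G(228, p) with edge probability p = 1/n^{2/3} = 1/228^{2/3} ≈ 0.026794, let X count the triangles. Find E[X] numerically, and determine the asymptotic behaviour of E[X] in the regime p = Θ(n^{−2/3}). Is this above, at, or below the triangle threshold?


Number of potential triangles: C(228, 3) = 1949476.
Each occurs with probability p³ ≈ (0.026794)³ ≈ 1.9236688e-05.
By linearity: E[X] = C(228, 3)·p³ ≈ 1949476 · 1.9236688e-05 ≈ 37.50146.
Since α = 2/3 < 1, p = c/n^{2/3} ≫ 1/n is above the triangle threshold p ~ 1/n. Asymptotically E[X] ~ (c³/6)·n^{3(1−α)} = (1³/6)·n^{1} → ∞; triangles are abundant w.h.p.

E[X] ≈ 37.50146; in regime p = Θ(1/n^{2/3}) E[X] diverges (above the triangle threshold p ~ 1/n).


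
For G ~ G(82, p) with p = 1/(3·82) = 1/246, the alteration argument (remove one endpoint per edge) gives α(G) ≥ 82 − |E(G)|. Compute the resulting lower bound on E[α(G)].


E[|E(G)|] = C(82, 2)·p = 3321 · (1/246) = 27/2.
E[α(G)] ≥ n − E[|E(G)|] = 82 − 27/2 = 137/2.
Numerically: ≈ 68.50000.
(This is only a lower bound; the true E[α(G)] may be larger.)

E[α(G)] ≥ 137/2 ≈ 68.50000.


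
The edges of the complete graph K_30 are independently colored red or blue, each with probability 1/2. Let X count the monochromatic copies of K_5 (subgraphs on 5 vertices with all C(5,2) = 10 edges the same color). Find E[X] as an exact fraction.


Let X = Σ_S X_S over the C(30, 5) = 142506 subsets S of size 5, where X_S = 1 if the K_5 on S is monochromatic.
For a fixed S, the K_5 on S has C(5, 2) = 10 edges. P[all 10 edges red] = (1/2)^10, and likewise for blue, so P[monochromatic] = 2·(1/2)^10 = 2^{1 − 10} = 1/512.
Summing: E[X] = C(30, 5) · 2^{1 − 10} = 142506 · 1/512 = 71253/256.
Numerically: E[X] ≈ 278.332031.

E[X] = C(30,5)·2^(1−C(5,2)) = 71253/256 ≈ 278.332031.


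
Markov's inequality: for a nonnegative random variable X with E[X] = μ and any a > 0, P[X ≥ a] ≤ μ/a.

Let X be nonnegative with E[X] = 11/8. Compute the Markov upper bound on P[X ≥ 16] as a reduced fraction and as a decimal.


μ = E[X] = 11/8, a = 16.
Markov: P[X ≥ 16] ≤ μ/a = (11/8)/16 = 11/128.
Numerically: ≈ 0.08594.
(Since a = 16 > μ = 1.37500, the bound 11/128 is < 1 and informative.)

P[X ≥ 16] ≤ 11/128 ≈ 0.08594.


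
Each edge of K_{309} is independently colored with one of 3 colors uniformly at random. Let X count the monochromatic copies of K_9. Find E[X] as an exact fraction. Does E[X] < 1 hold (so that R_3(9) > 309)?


E[X] = C(309, 9) · 3^{1 − 36} = 62920976643980686 · 3^{−35} = 62920976643980686/50031545098999707.
As a reduced fraction: E[X] = 62920976643980686/50031545098999707 ≈ 1.258.
Is E[X] < 1? NO.
Since E[X] ≥ 1, the first-moment bound is inconclusive at n = 309; it does NOT by itself certify R_3(9) > 309.

E[X] = 62920976643980686/50031545098999707 ≈ 1.258; E[X] ≥ 1; first-moment method inconclusive here.


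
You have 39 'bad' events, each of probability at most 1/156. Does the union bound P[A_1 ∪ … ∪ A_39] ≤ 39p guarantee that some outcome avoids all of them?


Union bound: P[∪_{i=1}^{39} A_i] ≤ Σ_i P[A_i] ≤ 39·p = 39·(1/156) = 1/4.
Numerically: 1/4 ≈ 0.250000.
Is 1/4 < 1? YES.
Since P[∪ A_i] ≤ 1/4 < 1, the complement has P[∩ A_i^c] ≥ 1 − 1/4 = 3/4 > 0, so some outcome avoids every A_i.

39·p = 1/4 ≈ 0.250000; existence CERTIFIED by the union bound.


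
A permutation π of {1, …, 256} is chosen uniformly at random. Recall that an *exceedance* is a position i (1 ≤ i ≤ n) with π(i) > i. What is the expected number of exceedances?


Write X = Σ_{i=1}^{256} X_i, where X_i = 1_{π(i) > i}.
For each fixed i, π(i) is uniform over {1, …, 256} (marginal of a uniform permutation), so P[π(i) > i] = (n − i)/n. Summing: Σ_{i=1}^{256} (n − i)/n = (0 + 1 + … + 255)/256 = 256(256 − 1)/(2·256) = (256 − 1)/2.
Hence E[X] = Σ_{i=1}^{256} (256 − i)/256 = 255/2 ≈ 127.50000.

E[X] = 255/2 = 127.50000.


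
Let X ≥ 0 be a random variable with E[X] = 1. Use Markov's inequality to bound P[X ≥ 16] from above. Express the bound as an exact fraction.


μ = E[X] = 1, a = 16.
Markov: P[X ≥ 16] ≤ μ/a = (1)/16 = 1/16.
Numerically: ≈ 0.06250.
(Since a = 16 > μ = 1.00000, the bound 1/16 is < 1 and informative.)

P[X ≥ 16] ≤ 1/16 ≈ 0.06250.


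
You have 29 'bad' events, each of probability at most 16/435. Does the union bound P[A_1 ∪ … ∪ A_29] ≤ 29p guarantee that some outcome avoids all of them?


Union bound: P[∪_{i=1}^{29} A_i] ≤ Σ_i P[A_i] ≤ 29·p = 29·(16/435) = 16/15.
Numerically: 16/15 ≈ 1.0667.
Is 16/15 < 1? NO.
Since the bound 16/15 is ≥ 1, the union bound is uninformative here; it does NOT by itself certify existence.

29·p = 16/15 ≈ 1.0667; existence NOT certified by the union bound.


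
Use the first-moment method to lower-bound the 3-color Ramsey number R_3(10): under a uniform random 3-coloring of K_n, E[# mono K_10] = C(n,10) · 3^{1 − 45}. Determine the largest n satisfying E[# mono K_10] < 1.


We need C(n, 10) · 3^{1 − 45} < 1, i.e. C(n, 10) < 3^{45 − 1} = 984770902183611232881.
Check values of n near the boundary:
  n = 567: C(567, 10) = 873787071273467749398; 873787071273467749398 < 984770902183611232881? YES
  n = 568: C(568, 10) = 889446337783744949208; 889446337783744949208 < 984770902183611232881? YES
  n = 569: C(569, 10) = 905357721286137524328; 905357721286137524328 < 984770902183611232881? YES
  n = 570: C(570, 10) = 921524823451961408691; 921524823451961408691 < 984770902183611232881? YES
  n = 571: C(571, 10) = 937951290893172842001; 937951290893172842001 < 984770902183611232881? YES
  n = 572: C(572, 10) = 954640815642161682606; 954640815642161682606 < 984770902183611232881? YES
  n = 573: C(573, 10) = 971597135635805762226; 971597135635805762226 < 984770902183611232881? YES
  n = 574: C(574, 10) = 988824035203816502691; 988824035203816502691 < 984770902183611232881? NO
The largest n with C(n, 10) < 984770902183611232881 is n = 573 (where E[X] = 35985079097622435638/36472996377170786403 ≈ 0.9866). Hence R_3(10) > 573, i.e. R_3(10) ≥ 574.

Largest n = 573; hence R_3(10) > 573.


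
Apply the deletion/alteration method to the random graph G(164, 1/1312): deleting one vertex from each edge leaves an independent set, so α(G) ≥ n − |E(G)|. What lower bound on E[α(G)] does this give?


E[|E(G)|] = C(164, 2)·p = 13366 · (1/1312) = 163/16.
E[α(G)] ≥ n − E[|E(G)|] = 164 − 163/16 = 2461/16.
Numerically: ≈ 153.81250.
(This is only a lower bound; the true E[α(G)] may be larger.)

E[α(G)] ≥ 2461/16 ≈ 153.81250.


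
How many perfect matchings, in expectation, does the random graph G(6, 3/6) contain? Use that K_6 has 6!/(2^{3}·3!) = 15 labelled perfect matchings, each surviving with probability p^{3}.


K_6 has 6!/(2^{3}·3!) = 15 labelled perfect matchings.
For each such perfect matching H, let X_H = 1 if all 3 edges of H are present in G. Then P[X_H = 1] = p^{3} = (1/2)^{3} = 1/8.
Summing the indicators: E[X] = Σ_H E[X_H] = 15 · p^{3} = 15 · 1/8 = 15/8.
Numerically: E[X] ≈ 1.875.

E[X] = 15 · (1/2)^{3} = 15/8 ≈ 1.875.


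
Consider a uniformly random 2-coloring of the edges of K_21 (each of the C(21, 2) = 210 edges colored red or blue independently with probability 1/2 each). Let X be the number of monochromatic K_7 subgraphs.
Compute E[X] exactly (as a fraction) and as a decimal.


Let X = Σ_S X_S over the C(21, 7) = 116280 subsets S of size 7, where X_S = 1 if the K_7 on S is monochromatic.
For a fixed S, the K_7 on S has C(7, 2) = 21 edges. P[all 21 edges red] = (1/2)^21, and likewise for blue, so P[monochromatic] = 2·(1/2)^21 = 2^{1 − 21} = 1/1048576.
By linearity of expectation: E[X] = C(21, 7) · 2^{1 − 21} = 116280 · 1/1048576 = 14535/131072.
Numerically: E[X] ≈ 0.1109.

E[X] = C(21,7)·2^(1−C(7,2)) = 14535/131072 ≈ 0.1109.
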